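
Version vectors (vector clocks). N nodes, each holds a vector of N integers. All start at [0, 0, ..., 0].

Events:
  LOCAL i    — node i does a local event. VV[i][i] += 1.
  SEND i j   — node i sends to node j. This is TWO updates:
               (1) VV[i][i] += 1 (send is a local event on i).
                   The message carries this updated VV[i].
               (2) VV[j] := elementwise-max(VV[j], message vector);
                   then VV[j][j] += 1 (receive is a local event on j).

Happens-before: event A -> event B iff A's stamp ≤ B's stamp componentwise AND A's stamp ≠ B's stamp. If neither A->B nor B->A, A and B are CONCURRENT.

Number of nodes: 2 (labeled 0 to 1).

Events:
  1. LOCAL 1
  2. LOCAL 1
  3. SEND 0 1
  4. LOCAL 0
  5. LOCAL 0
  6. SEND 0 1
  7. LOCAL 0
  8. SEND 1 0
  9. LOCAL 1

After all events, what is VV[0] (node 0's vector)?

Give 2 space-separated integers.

Answer: 6 5

Derivation:
Initial: VV[0]=[0, 0]
Initial: VV[1]=[0, 0]
Event 1: LOCAL 1: VV[1][1]++ -> VV[1]=[0, 1]
Event 2: LOCAL 1: VV[1][1]++ -> VV[1]=[0, 2]
Event 3: SEND 0->1: VV[0][0]++ -> VV[0]=[1, 0], msg_vec=[1, 0]; VV[1]=max(VV[1],msg_vec) then VV[1][1]++ -> VV[1]=[1, 3]
Event 4: LOCAL 0: VV[0][0]++ -> VV[0]=[2, 0]
Event 5: LOCAL 0: VV[0][0]++ -> VV[0]=[3, 0]
Event 6: SEND 0->1: VV[0][0]++ -> VV[0]=[4, 0], msg_vec=[4, 0]; VV[1]=max(VV[1],msg_vec) then VV[1][1]++ -> VV[1]=[4, 4]
Event 7: LOCAL 0: VV[0][0]++ -> VV[0]=[5, 0]
Event 8: SEND 1->0: VV[1][1]++ -> VV[1]=[4, 5], msg_vec=[4, 5]; VV[0]=max(VV[0],msg_vec) then VV[0][0]++ -> VV[0]=[6, 5]
Event 9: LOCAL 1: VV[1][1]++ -> VV[1]=[4, 6]
Final vectors: VV[0]=[6, 5]; VV[1]=[4, 6]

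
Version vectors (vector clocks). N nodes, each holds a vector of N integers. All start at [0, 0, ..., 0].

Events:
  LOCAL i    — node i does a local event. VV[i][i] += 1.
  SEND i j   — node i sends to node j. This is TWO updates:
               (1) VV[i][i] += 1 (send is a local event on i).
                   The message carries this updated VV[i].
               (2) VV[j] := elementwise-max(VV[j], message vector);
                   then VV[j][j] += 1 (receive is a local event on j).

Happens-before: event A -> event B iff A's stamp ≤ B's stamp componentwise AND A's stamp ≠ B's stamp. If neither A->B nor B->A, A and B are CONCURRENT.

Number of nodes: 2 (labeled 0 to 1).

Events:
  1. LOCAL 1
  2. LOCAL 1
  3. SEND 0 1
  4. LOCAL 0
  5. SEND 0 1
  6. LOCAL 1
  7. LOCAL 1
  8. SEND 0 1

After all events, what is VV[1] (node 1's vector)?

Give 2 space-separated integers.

Answer: 4 7

Derivation:
Initial: VV[0]=[0, 0]
Initial: VV[1]=[0, 0]
Event 1: LOCAL 1: VV[1][1]++ -> VV[1]=[0, 1]
Event 2: LOCAL 1: VV[1][1]++ -> VV[1]=[0, 2]
Event 3: SEND 0->1: VV[0][0]++ -> VV[0]=[1, 0], msg_vec=[1, 0]; VV[1]=max(VV[1],msg_vec) then VV[1][1]++ -> VV[1]=[1, 3]
Event 4: LOCAL 0: VV[0][0]++ -> VV[0]=[2, 0]
Event 5: SEND 0->1: VV[0][0]++ -> VV[0]=[3, 0], msg_vec=[3, 0]; VV[1]=max(VV[1],msg_vec) then VV[1][1]++ -> VV[1]=[3, 4]
Event 6: LOCAL 1: VV[1][1]++ -> VV[1]=[3, 5]
Event 7: LOCAL 1: VV[1][1]++ -> VV[1]=[3, 6]
Event 8: SEND 0->1: VV[0][0]++ -> VV[0]=[4, 0], msg_vec=[4, 0]; VV[1]=max(VV[1],msg_vec) then VV[1][1]++ -> VV[1]=[4, 7]
Final vectors: VV[0]=[4, 0]; VV[1]=[4, 7]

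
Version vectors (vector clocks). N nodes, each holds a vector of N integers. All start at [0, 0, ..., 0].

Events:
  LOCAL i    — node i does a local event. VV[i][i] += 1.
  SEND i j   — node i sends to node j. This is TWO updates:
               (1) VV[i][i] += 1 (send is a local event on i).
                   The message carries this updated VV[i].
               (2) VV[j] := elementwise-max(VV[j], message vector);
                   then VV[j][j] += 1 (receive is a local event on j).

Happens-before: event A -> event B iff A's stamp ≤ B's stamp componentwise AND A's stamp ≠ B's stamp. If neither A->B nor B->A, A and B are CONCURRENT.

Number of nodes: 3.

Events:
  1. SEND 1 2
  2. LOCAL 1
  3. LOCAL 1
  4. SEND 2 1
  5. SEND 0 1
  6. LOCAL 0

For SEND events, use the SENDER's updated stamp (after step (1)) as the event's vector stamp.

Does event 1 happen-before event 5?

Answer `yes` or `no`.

Initial: VV[0]=[0, 0, 0]
Initial: VV[1]=[0, 0, 0]
Initial: VV[2]=[0, 0, 0]
Event 1: SEND 1->2: VV[1][1]++ -> VV[1]=[0, 1, 0], msg_vec=[0, 1, 0]; VV[2]=max(VV[2],msg_vec) then VV[2][2]++ -> VV[2]=[0, 1, 1]
Event 2: LOCAL 1: VV[1][1]++ -> VV[1]=[0, 2, 0]
Event 3: LOCAL 1: VV[1][1]++ -> VV[1]=[0, 3, 0]
Event 4: SEND 2->1: VV[2][2]++ -> VV[2]=[0, 1, 2], msg_vec=[0, 1, 2]; VV[1]=max(VV[1],msg_vec) then VV[1][1]++ -> VV[1]=[0, 4, 2]
Event 5: SEND 0->1: VV[0][0]++ -> VV[0]=[1, 0, 0], msg_vec=[1, 0, 0]; VV[1]=max(VV[1],msg_vec) then VV[1][1]++ -> VV[1]=[1, 5, 2]
Event 6: LOCAL 0: VV[0][0]++ -> VV[0]=[2, 0, 0]
Event 1 stamp: [0, 1, 0]
Event 5 stamp: [1, 0, 0]
[0, 1, 0] <= [1, 0, 0]? False. Equal? False. Happens-before: False

Answer: no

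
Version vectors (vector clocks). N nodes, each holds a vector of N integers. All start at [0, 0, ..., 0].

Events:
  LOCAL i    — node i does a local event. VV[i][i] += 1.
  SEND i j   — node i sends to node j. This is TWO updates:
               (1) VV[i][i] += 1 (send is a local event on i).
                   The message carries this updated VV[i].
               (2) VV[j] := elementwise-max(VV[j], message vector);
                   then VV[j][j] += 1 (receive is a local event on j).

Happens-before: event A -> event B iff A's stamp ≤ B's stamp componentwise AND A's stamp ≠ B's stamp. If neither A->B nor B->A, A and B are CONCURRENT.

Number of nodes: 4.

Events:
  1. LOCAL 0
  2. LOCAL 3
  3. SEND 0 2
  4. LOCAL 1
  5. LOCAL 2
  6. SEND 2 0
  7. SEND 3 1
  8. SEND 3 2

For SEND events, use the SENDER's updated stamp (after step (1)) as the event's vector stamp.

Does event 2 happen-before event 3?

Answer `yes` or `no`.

Initial: VV[0]=[0, 0, 0, 0]
Initial: VV[1]=[0, 0, 0, 0]
Initial: VV[2]=[0, 0, 0, 0]
Initial: VV[3]=[0, 0, 0, 0]
Event 1: LOCAL 0: VV[0][0]++ -> VV[0]=[1, 0, 0, 0]
Event 2: LOCAL 3: VV[3][3]++ -> VV[3]=[0, 0, 0, 1]
Event 3: SEND 0->2: VV[0][0]++ -> VV[0]=[2, 0, 0, 0], msg_vec=[2, 0, 0, 0]; VV[2]=max(VV[2],msg_vec) then VV[2][2]++ -> VV[2]=[2, 0, 1, 0]
Event 4: LOCAL 1: VV[1][1]++ -> VV[1]=[0, 1, 0, 0]
Event 5: LOCAL 2: VV[2][2]++ -> VV[2]=[2, 0, 2, 0]
Event 6: SEND 2->0: VV[2][2]++ -> VV[2]=[2, 0, 3, 0], msg_vec=[2, 0, 3, 0]; VV[0]=max(VV[0],msg_vec) then VV[0][0]++ -> VV[0]=[3, 0, 3, 0]
Event 7: SEND 3->1: VV[3][3]++ -> VV[3]=[0, 0, 0, 2], msg_vec=[0, 0, 0, 2]; VV[1]=max(VV[1],msg_vec) then VV[1][1]++ -> VV[1]=[0, 2, 0, 2]
Event 8: SEND 3->2: VV[3][3]++ -> VV[3]=[0, 0, 0, 3], msg_vec=[0, 0, 0, 3]; VV[2]=max(VV[2],msg_vec) then VV[2][2]++ -> VV[2]=[2, 0, 4, 3]
Event 2 stamp: [0, 0, 0, 1]
Event 3 stamp: [2, 0, 0, 0]
[0, 0, 0, 1] <= [2, 0, 0, 0]? False. Equal? False. Happens-before: False

Answer: no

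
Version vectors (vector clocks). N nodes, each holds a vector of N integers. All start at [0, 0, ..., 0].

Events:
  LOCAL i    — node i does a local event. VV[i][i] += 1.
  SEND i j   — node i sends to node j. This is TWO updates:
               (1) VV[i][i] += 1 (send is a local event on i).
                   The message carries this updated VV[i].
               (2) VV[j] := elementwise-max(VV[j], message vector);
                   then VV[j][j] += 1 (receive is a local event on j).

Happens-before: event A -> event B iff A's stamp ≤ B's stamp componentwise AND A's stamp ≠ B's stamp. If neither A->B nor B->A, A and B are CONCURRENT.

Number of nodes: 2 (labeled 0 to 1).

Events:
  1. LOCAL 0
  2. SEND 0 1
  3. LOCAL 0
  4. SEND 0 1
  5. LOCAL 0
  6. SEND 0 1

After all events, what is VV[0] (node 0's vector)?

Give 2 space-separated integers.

Initial: VV[0]=[0, 0]
Initial: VV[1]=[0, 0]
Event 1: LOCAL 0: VV[0][0]++ -> VV[0]=[1, 0]
Event 2: SEND 0->1: VV[0][0]++ -> VV[0]=[2, 0], msg_vec=[2, 0]; VV[1]=max(VV[1],msg_vec) then VV[1][1]++ -> VV[1]=[2, 1]
Event 3: LOCAL 0: VV[0][0]++ -> VV[0]=[3, 0]
Event 4: SEND 0->1: VV[0][0]++ -> VV[0]=[4, 0], msg_vec=[4, 0]; VV[1]=max(VV[1],msg_vec) then VV[1][1]++ -> VV[1]=[4, 2]
Event 5: LOCAL 0: VV[0][0]++ -> VV[0]=[5, 0]
Event 6: SEND 0->1: VV[0][0]++ -> VV[0]=[6, 0], msg_vec=[6, 0]; VV[1]=max(VV[1],msg_vec) then VV[1][1]++ -> VV[1]=[6, 3]
Final vectors: VV[0]=[6, 0]; VV[1]=[6, 3]

Answer: 6 0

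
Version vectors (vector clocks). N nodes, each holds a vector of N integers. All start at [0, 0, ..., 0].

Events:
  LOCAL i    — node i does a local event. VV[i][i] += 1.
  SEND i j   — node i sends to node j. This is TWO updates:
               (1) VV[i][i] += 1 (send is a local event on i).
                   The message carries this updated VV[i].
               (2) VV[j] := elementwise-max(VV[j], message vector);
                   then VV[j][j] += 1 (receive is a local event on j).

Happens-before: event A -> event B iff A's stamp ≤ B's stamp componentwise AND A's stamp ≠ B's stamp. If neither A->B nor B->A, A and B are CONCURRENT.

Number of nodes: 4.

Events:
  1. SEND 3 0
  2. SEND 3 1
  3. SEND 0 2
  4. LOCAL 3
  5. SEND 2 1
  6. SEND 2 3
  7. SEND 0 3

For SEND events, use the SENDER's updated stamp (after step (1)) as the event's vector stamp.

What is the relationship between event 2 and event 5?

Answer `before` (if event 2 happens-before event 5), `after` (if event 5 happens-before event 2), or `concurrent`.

Initial: VV[0]=[0, 0, 0, 0]
Initial: VV[1]=[0, 0, 0, 0]
Initial: VV[2]=[0, 0, 0, 0]
Initial: VV[3]=[0, 0, 0, 0]
Event 1: SEND 3->0: VV[3][3]++ -> VV[3]=[0, 0, 0, 1], msg_vec=[0, 0, 0, 1]; VV[0]=max(VV[0],msg_vec) then VV[0][0]++ -> VV[0]=[1, 0, 0, 1]
Event 2: SEND 3->1: VV[3][3]++ -> VV[3]=[0, 0, 0, 2], msg_vec=[0, 0, 0, 2]; VV[1]=max(VV[1],msg_vec) then VV[1][1]++ -> VV[1]=[0, 1, 0, 2]
Event 3: SEND 0->2: VV[0][0]++ -> VV[0]=[2, 0, 0, 1], msg_vec=[2, 0, 0, 1]; VV[2]=max(VV[2],msg_vec) then VV[2][2]++ -> VV[2]=[2, 0, 1, 1]
Event 4: LOCAL 3: VV[3][3]++ -> VV[3]=[0, 0, 0, 3]
Event 5: SEND 2->1: VV[2][2]++ -> VV[2]=[2, 0, 2, 1], msg_vec=[2, 0, 2, 1]; VV[1]=max(VV[1],msg_vec) then VV[1][1]++ -> VV[1]=[2, 2, 2, 2]
Event 6: SEND 2->3: VV[2][2]++ -> VV[2]=[2, 0, 3, 1], msg_vec=[2, 0, 3, 1]; VV[3]=max(VV[3],msg_vec) then VV[3][3]++ -> VV[3]=[2, 0, 3, 4]
Event 7: SEND 0->3: VV[0][0]++ -> VV[0]=[3, 0, 0, 1], msg_vec=[3, 0, 0, 1]; VV[3]=max(VV[3],msg_vec) then VV[3][3]++ -> VV[3]=[3, 0, 3, 5]
Event 2 stamp: [0, 0, 0, 2]
Event 5 stamp: [2, 0, 2, 1]
[0, 0, 0, 2] <= [2, 0, 2, 1]? False
[2, 0, 2, 1] <= [0, 0, 0, 2]? False
Relation: concurrent

Answer: concurrent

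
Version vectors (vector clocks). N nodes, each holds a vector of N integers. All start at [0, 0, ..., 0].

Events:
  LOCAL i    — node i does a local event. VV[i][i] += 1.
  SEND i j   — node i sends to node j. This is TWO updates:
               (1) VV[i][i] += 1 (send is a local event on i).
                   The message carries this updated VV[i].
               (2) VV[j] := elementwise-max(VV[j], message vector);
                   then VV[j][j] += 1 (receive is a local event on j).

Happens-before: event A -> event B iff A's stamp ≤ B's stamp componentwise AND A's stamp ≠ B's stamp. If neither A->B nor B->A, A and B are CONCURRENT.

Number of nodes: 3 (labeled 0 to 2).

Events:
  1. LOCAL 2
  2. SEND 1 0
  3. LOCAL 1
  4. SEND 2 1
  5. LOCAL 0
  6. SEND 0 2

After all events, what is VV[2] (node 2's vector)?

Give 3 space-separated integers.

Initial: VV[0]=[0, 0, 0]
Initial: VV[1]=[0, 0, 0]
Initial: VV[2]=[0, 0, 0]
Event 1: LOCAL 2: VV[2][2]++ -> VV[2]=[0, 0, 1]
Event 2: SEND 1->0: VV[1][1]++ -> VV[1]=[0, 1, 0], msg_vec=[0, 1, 0]; VV[0]=max(VV[0],msg_vec) then VV[0][0]++ -> VV[0]=[1, 1, 0]
Event 3: LOCAL 1: VV[1][1]++ -> VV[1]=[0, 2, 0]
Event 4: SEND 2->1: VV[2][2]++ -> VV[2]=[0, 0, 2], msg_vec=[0, 0, 2]; VV[1]=max(VV[1],msg_vec) then VV[1][1]++ -> VV[1]=[0, 3, 2]
Event 5: LOCAL 0: VV[0][0]++ -> VV[0]=[2, 1, 0]
Event 6: SEND 0->2: VV[0][0]++ -> VV[0]=[3, 1, 0], msg_vec=[3, 1, 0]; VV[2]=max(VV[2],msg_vec) then VV[2][2]++ -> VV[2]=[3, 1, 3]
Final vectors: VV[0]=[3, 1, 0]; VV[1]=[0, 3, 2]; VV[2]=[3, 1, 3]

Answer: 3 1 3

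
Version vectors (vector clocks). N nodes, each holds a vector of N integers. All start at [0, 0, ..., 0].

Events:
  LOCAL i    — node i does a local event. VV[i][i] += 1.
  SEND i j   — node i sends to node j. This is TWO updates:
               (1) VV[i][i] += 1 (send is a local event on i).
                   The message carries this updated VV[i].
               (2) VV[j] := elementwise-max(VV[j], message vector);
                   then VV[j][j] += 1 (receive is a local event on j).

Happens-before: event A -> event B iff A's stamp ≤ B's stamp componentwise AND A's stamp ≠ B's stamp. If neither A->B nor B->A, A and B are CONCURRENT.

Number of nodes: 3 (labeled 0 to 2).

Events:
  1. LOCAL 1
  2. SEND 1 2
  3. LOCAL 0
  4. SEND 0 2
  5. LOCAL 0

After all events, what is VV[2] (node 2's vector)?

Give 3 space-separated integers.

Initial: VV[0]=[0, 0, 0]
Initial: VV[1]=[0, 0, 0]
Initial: VV[2]=[0, 0, 0]
Event 1: LOCAL 1: VV[1][1]++ -> VV[1]=[0, 1, 0]
Event 2: SEND 1->2: VV[1][1]++ -> VV[1]=[0, 2, 0], msg_vec=[0, 2, 0]; VV[2]=max(VV[2],msg_vec) then VV[2][2]++ -> VV[2]=[0, 2, 1]
Event 3: LOCAL 0: VV[0][0]++ -> VV[0]=[1, 0, 0]
Event 4: SEND 0->2: VV[0][0]++ -> VV[0]=[2, 0, 0], msg_vec=[2, 0, 0]; VV[2]=max(VV[2],msg_vec) then VV[2][2]++ -> VV[2]=[2, 2, 2]
Event 5: LOCAL 0: VV[0][0]++ -> VV[0]=[3, 0, 0]
Final vectors: VV[0]=[3, 0, 0]; VV[1]=[0, 2, 0]; VV[2]=[2, 2, 2]

Answer: 2 2 2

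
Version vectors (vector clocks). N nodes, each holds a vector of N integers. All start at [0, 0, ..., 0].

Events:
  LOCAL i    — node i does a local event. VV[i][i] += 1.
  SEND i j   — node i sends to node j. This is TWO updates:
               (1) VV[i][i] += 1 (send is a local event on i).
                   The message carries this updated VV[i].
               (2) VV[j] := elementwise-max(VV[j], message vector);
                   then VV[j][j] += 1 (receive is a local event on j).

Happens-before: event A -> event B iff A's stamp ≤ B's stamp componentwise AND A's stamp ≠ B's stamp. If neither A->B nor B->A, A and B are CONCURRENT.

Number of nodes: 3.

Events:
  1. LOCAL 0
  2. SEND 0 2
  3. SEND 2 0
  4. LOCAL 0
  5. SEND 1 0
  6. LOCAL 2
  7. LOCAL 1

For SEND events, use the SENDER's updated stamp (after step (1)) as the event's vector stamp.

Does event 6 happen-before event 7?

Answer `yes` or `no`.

Initial: VV[0]=[0, 0, 0]
Initial: VV[1]=[0, 0, 0]
Initial: VV[2]=[0, 0, 0]
Event 1: LOCAL 0: VV[0][0]++ -> VV[0]=[1, 0, 0]
Event 2: SEND 0->2: VV[0][0]++ -> VV[0]=[2, 0, 0], msg_vec=[2, 0, 0]; VV[2]=max(VV[2],msg_vec) then VV[2][2]++ -> VV[2]=[2, 0, 1]
Event 3: SEND 2->0: VV[2][2]++ -> VV[2]=[2, 0, 2], msg_vec=[2, 0, 2]; VV[0]=max(VV[0],msg_vec) then VV[0][0]++ -> VV[0]=[3, 0, 2]
Event 4: LOCAL 0: VV[0][0]++ -> VV[0]=[4, 0, 2]
Event 5: SEND 1->0: VV[1][1]++ -> VV[1]=[0, 1, 0], msg_vec=[0, 1, 0]; VV[0]=max(VV[0],msg_vec) then VV[0][0]++ -> VV[0]=[5, 1, 2]
Event 6: LOCAL 2: VV[2][2]++ -> VV[2]=[2, 0, 3]
Event 7: LOCAL 1: VV[1][1]++ -> VV[1]=[0, 2, 0]
Event 6 stamp: [2, 0, 3]
Event 7 stamp: [0, 2, 0]
[2, 0, 3] <= [0, 2, 0]? False. Equal? False. Happens-before: False

Answer: no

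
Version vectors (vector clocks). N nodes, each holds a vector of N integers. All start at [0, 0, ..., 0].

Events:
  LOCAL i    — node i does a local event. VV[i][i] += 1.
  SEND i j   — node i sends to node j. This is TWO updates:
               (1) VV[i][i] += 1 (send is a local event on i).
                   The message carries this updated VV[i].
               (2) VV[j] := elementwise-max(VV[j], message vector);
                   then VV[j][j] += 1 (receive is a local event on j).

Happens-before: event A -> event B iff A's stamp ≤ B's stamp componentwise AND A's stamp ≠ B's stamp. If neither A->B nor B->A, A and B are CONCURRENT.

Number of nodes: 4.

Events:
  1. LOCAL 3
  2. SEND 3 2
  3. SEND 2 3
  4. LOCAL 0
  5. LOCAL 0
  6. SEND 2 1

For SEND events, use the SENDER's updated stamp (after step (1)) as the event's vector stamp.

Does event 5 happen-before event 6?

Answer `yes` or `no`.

Answer: no

Derivation:
Initial: VV[0]=[0, 0, 0, 0]
Initial: VV[1]=[0, 0, 0, 0]
Initial: VV[2]=[0, 0, 0, 0]
Initial: VV[3]=[0, 0, 0, 0]
Event 1: LOCAL 3: VV[3][3]++ -> VV[3]=[0, 0, 0, 1]
Event 2: SEND 3->2: VV[3][3]++ -> VV[3]=[0, 0, 0, 2], msg_vec=[0, 0, 0, 2]; VV[2]=max(VV[2],msg_vec) then VV[2][2]++ -> VV[2]=[0, 0, 1, 2]
Event 3: SEND 2->3: VV[2][2]++ -> VV[2]=[0, 0, 2, 2], msg_vec=[0, 0, 2, 2]; VV[3]=max(VV[3],msg_vec) then VV[3][3]++ -> VV[3]=[0, 0, 2, 3]
Event 4: LOCAL 0: VV[0][0]++ -> VV[0]=[1, 0, 0, 0]
Event 5: LOCAL 0: VV[0][0]++ -> VV[0]=[2, 0, 0, 0]
Event 6: SEND 2->1: VV[2][2]++ -> VV[2]=[0, 0, 3, 2], msg_vec=[0, 0, 3, 2]; VV[1]=max(VV[1],msg_vec) then VV[1][1]++ -> VV[1]=[0, 1, 3, 2]
Event 5 stamp: [2, 0, 0, 0]
Event 6 stamp: [0, 0, 3, 2]
[2, 0, 0, 0] <= [0, 0, 3, 2]? False. Equal? False. Happens-before: False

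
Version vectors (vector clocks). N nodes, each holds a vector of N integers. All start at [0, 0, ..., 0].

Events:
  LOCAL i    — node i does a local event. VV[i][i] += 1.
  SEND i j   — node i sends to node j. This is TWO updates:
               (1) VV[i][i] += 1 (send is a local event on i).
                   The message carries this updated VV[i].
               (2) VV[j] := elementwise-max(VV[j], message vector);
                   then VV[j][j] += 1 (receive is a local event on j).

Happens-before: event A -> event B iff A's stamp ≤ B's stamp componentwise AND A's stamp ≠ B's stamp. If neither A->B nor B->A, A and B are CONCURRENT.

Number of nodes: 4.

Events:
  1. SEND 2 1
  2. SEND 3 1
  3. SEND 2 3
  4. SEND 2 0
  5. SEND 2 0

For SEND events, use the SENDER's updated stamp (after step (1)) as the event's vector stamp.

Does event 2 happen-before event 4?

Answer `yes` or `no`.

Answer: no

Derivation:
Initial: VV[0]=[0, 0, 0, 0]
Initial: VV[1]=[0, 0, 0, 0]
Initial: VV[2]=[0, 0, 0, 0]
Initial: VV[3]=[0, 0, 0, 0]
Event 1: SEND 2->1: VV[2][2]++ -> VV[2]=[0, 0, 1, 0], msg_vec=[0, 0, 1, 0]; VV[1]=max(VV[1],msg_vec) then VV[1][1]++ -> VV[1]=[0, 1, 1, 0]
Event 2: SEND 3->1: VV[3][3]++ -> VV[3]=[0, 0, 0, 1], msg_vec=[0, 0, 0, 1]; VV[1]=max(VV[1],msg_vec) then VV[1][1]++ -> VV[1]=[0, 2, 1, 1]
Event 3: SEND 2->3: VV[2][2]++ -> VV[2]=[0, 0, 2, 0], msg_vec=[0, 0, 2, 0]; VV[3]=max(VV[3],msg_vec) then VV[3][3]++ -> VV[3]=[0, 0, 2, 2]
Event 4: SEND 2->0: VV[2][2]++ -> VV[2]=[0, 0, 3, 0], msg_vec=[0, 0, 3, 0]; VV[0]=max(VV[0],msg_vec) then VV[0][0]++ -> VV[0]=[1, 0, 3, 0]
Event 5: SEND 2->0: VV[2][2]++ -> VV[2]=[0, 0, 4, 0], msg_vec=[0, 0, 4, 0]; VV[0]=max(VV[0],msg_vec) then VV[0][0]++ -> VV[0]=[2, 0, 4, 0]
Event 2 stamp: [0, 0, 0, 1]
Event 4 stamp: [0, 0, 3, 0]
[0, 0, 0, 1] <= [0, 0, 3, 0]? False. Equal? False. Happens-before: False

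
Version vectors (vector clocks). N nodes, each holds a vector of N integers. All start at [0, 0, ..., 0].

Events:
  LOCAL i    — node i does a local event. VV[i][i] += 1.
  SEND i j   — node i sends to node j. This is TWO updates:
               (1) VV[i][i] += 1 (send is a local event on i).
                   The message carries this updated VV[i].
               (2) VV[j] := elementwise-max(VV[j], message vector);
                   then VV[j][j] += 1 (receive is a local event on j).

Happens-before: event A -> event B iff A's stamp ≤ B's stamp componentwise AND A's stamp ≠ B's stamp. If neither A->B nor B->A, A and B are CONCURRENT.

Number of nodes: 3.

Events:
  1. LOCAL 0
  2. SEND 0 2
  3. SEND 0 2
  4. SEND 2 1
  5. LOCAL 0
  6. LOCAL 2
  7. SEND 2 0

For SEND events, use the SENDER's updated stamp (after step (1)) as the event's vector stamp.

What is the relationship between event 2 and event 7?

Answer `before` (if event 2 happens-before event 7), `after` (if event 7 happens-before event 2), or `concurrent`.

Answer: before

Derivation:
Initial: VV[0]=[0, 0, 0]
Initial: VV[1]=[0, 0, 0]
Initial: VV[2]=[0, 0, 0]
Event 1: LOCAL 0: VV[0][0]++ -> VV[0]=[1, 0, 0]
Event 2: SEND 0->2: VV[0][0]++ -> VV[0]=[2, 0, 0], msg_vec=[2, 0, 0]; VV[2]=max(VV[2],msg_vec) then VV[2][2]++ -> VV[2]=[2, 0, 1]
Event 3: SEND 0->2: VV[0][0]++ -> VV[0]=[3, 0, 0], msg_vec=[3, 0, 0]; VV[2]=max(VV[2],msg_vec) then VV[2][2]++ -> VV[2]=[3, 0, 2]
Event 4: SEND 2->1: VV[2][2]++ -> VV[2]=[3, 0, 3], msg_vec=[3, 0, 3]; VV[1]=max(VV[1],msg_vec) then VV[1][1]++ -> VV[1]=[3, 1, 3]
Event 5: LOCAL 0: VV[0][0]++ -> VV[0]=[4, 0, 0]
Event 6: LOCAL 2: VV[2][2]++ -> VV[2]=[3, 0, 4]
Event 7: SEND 2->0: VV[2][2]++ -> VV[2]=[3, 0, 5], msg_vec=[3, 0, 5]; VV[0]=max(VV[0],msg_vec) then VV[0][0]++ -> VV[0]=[5, 0, 5]
Event 2 stamp: [2, 0, 0]
Event 7 stamp: [3, 0, 5]
[2, 0, 0] <= [3, 0, 5]? True
[3, 0, 5] <= [2, 0, 0]? False
Relation: before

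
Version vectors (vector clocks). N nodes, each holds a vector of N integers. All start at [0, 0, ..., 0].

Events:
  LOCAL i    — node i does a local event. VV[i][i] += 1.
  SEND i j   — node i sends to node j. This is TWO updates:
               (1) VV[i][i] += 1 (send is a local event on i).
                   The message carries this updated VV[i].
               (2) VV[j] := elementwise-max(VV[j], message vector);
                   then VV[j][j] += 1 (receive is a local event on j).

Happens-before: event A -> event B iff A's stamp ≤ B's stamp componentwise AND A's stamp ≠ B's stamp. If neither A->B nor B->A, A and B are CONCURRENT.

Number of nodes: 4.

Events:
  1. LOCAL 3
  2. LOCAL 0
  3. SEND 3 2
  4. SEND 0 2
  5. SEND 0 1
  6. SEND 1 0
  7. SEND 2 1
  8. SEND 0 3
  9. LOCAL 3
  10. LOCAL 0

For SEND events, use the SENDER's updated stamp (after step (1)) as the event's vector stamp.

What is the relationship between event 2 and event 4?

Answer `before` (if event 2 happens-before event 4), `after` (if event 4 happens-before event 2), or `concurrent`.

Answer: before

Derivation:
Initial: VV[0]=[0, 0, 0, 0]
Initial: VV[1]=[0, 0, 0, 0]
Initial: VV[2]=[0, 0, 0, 0]
Initial: VV[3]=[0, 0, 0, 0]
Event 1: LOCAL 3: VV[3][3]++ -> VV[3]=[0, 0, 0, 1]
Event 2: LOCAL 0: VV[0][0]++ -> VV[0]=[1, 0, 0, 0]
Event 3: SEND 3->2: VV[3][3]++ -> VV[3]=[0, 0, 0, 2], msg_vec=[0, 0, 0, 2]; VV[2]=max(VV[2],msg_vec) then VV[2][2]++ -> VV[2]=[0, 0, 1, 2]
Event 4: SEND 0->2: VV[0][0]++ -> VV[0]=[2, 0, 0, 0], msg_vec=[2, 0, 0, 0]; VV[2]=max(VV[2],msg_vec) then VV[2][2]++ -> VV[2]=[2, 0, 2, 2]
Event 5: SEND 0->1: VV[0][0]++ -> VV[0]=[3, 0, 0, 0], msg_vec=[3, 0, 0, 0]; VV[1]=max(VV[1],msg_vec) then VV[1][1]++ -> VV[1]=[3, 1, 0, 0]
Event 6: SEND 1->0: VV[1][1]++ -> VV[1]=[3, 2, 0, 0], msg_vec=[3, 2, 0, 0]; VV[0]=max(VV[0],msg_vec) then VV[0][0]++ -> VV[0]=[4, 2, 0, 0]
Event 7: SEND 2->1: VV[2][2]++ -> VV[2]=[2, 0, 3, 2], msg_vec=[2, 0, 3, 2]; VV[1]=max(VV[1],msg_vec) then VV[1][1]++ -> VV[1]=[3, 3, 3, 2]
Event 8: SEND 0->3: VV[0][0]++ -> VV[0]=[5, 2, 0, 0], msg_vec=[5, 2, 0, 0]; VV[3]=max(VV[3],msg_vec) then VV[3][3]++ -> VV[3]=[5, 2, 0, 3]
Event 9: LOCAL 3: VV[3][3]++ -> VV[3]=[5, 2, 0, 4]
Event 10: LOCAL 0: VV[0][0]++ -> VV[0]=[6, 2, 0, 0]
Event 2 stamp: [1, 0, 0, 0]
Event 4 stamp: [2, 0, 0, 0]
[1, 0, 0, 0] <= [2, 0, 0, 0]? True
[2, 0, 0, 0] <= [1, 0, 0, 0]? False
Relation: before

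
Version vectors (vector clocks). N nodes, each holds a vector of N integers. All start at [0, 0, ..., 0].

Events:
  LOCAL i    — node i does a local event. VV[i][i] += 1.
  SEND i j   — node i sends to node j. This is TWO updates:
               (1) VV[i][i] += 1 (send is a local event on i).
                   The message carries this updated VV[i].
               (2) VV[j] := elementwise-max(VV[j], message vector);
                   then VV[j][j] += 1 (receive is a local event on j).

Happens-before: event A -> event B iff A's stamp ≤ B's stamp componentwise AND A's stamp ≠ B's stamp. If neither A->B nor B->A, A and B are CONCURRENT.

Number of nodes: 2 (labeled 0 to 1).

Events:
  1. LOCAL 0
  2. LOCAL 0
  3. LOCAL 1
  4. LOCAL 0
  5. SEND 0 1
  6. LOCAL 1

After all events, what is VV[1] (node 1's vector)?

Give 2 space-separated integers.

Initial: VV[0]=[0, 0]
Initial: VV[1]=[0, 0]
Event 1: LOCAL 0: VV[0][0]++ -> VV[0]=[1, 0]
Event 2: LOCAL 0: VV[0][0]++ -> VV[0]=[2, 0]
Event 3: LOCAL 1: VV[1][1]++ -> VV[1]=[0, 1]
Event 4: LOCAL 0: VV[0][0]++ -> VV[0]=[3, 0]
Event 5: SEND 0->1: VV[0][0]++ -> VV[0]=[4, 0], msg_vec=[4, 0]; VV[1]=max(VV[1],msg_vec) then VV[1][1]++ -> VV[1]=[4, 2]
Event 6: LOCAL 1: VV[1][1]++ -> VV[1]=[4, 3]
Final vectors: VV[0]=[4, 0]; VV[1]=[4, 3]

Answer: 4 3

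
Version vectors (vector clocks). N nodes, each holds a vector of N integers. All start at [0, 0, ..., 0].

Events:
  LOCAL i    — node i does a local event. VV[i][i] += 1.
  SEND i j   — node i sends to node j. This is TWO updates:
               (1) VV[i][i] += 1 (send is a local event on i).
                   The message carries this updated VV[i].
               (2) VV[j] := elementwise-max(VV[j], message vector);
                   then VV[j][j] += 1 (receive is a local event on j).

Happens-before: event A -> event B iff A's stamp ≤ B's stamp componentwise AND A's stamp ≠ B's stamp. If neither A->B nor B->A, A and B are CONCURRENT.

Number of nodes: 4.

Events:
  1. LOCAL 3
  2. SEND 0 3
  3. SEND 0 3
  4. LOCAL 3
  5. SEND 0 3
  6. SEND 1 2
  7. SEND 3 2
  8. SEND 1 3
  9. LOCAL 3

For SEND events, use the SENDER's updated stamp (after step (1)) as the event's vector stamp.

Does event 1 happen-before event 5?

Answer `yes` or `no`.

Initial: VV[0]=[0, 0, 0, 0]
Initial: VV[1]=[0, 0, 0, 0]
Initial: VV[2]=[0, 0, 0, 0]
Initial: VV[3]=[0, 0, 0, 0]
Event 1: LOCAL 3: VV[3][3]++ -> VV[3]=[0, 0, 0, 1]
Event 2: SEND 0->3: VV[0][0]++ -> VV[0]=[1, 0, 0, 0], msg_vec=[1, 0, 0, 0]; VV[3]=max(VV[3],msg_vec) then VV[3][3]++ -> VV[3]=[1, 0, 0, 2]
Event 3: SEND 0->3: VV[0][0]++ -> VV[0]=[2, 0, 0, 0], msg_vec=[2, 0, 0, 0]; VV[3]=max(VV[3],msg_vec) then VV[3][3]++ -> VV[3]=[2, 0, 0, 3]
Event 4: LOCAL 3: VV[3][3]++ -> VV[3]=[2, 0, 0, 4]
Event 5: SEND 0->3: VV[0][0]++ -> VV[0]=[3, 0, 0, 0], msg_vec=[3, 0, 0, 0]; VV[3]=max(VV[3],msg_vec) then VV[3][3]++ -> VV[3]=[3, 0, 0, 5]
Event 6: SEND 1->2: VV[1][1]++ -> VV[1]=[0, 1, 0, 0], msg_vec=[0, 1, 0, 0]; VV[2]=max(VV[2],msg_vec) then VV[2][2]++ -> VV[2]=[0, 1, 1, 0]
Event 7: SEND 3->2: VV[3][3]++ -> VV[3]=[3, 0, 0, 6], msg_vec=[3, 0, 0, 6]; VV[2]=max(VV[2],msg_vec) then VV[2][2]++ -> VV[2]=[3, 1, 2, 6]
Event 8: SEND 1->3: VV[1][1]++ -> VV[1]=[0, 2, 0, 0], msg_vec=[0, 2, 0, 0]; VV[3]=max(VV[3],msg_vec) then VV[3][3]++ -> VV[3]=[3, 2, 0, 7]
Event 9: LOCAL 3: VV[3][3]++ -> VV[3]=[3, 2, 0, 8]
Event 1 stamp: [0, 0, 0, 1]
Event 5 stamp: [3, 0, 0, 0]
[0, 0, 0, 1] <= [3, 0, 0, 0]? False. Equal? False. Happens-before: False

Answer: no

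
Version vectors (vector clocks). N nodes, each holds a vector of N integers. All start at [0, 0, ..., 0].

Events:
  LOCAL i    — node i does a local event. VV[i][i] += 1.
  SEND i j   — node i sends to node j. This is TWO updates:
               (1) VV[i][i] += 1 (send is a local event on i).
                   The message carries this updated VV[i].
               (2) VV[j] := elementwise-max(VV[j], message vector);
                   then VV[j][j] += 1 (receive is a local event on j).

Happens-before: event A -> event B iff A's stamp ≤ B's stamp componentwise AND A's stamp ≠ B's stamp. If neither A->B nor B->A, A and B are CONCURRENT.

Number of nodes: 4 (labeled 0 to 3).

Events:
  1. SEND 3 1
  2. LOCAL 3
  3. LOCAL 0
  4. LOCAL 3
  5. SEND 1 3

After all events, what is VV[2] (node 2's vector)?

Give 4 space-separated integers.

Answer: 0 0 0 0

Derivation:
Initial: VV[0]=[0, 0, 0, 0]
Initial: VV[1]=[0, 0, 0, 0]
Initial: VV[2]=[0, 0, 0, 0]
Initial: VV[3]=[0, 0, 0, 0]
Event 1: SEND 3->1: VV[3][3]++ -> VV[3]=[0, 0, 0, 1], msg_vec=[0, 0, 0, 1]; VV[1]=max(VV[1],msg_vec) then VV[1][1]++ -> VV[1]=[0, 1, 0, 1]
Event 2: LOCAL 3: VV[3][3]++ -> VV[3]=[0, 0, 0, 2]
Event 3: LOCAL 0: VV[0][0]++ -> VV[0]=[1, 0, 0, 0]
Event 4: LOCAL 3: VV[3][3]++ -> VV[3]=[0, 0, 0, 3]
Event 5: SEND 1->3: VV[1][1]++ -> VV[1]=[0, 2, 0, 1], msg_vec=[0, 2, 0, 1]; VV[3]=max(VV[3],msg_vec) then VV[3][3]++ -> VV[3]=[0, 2, 0, 4]
Final vectors: VV[0]=[1, 0, 0, 0]; VV[1]=[0, 2, 0, 1]; VV[2]=[0, 0, 0, 0]; VV[3]=[0, 2, 0, 4]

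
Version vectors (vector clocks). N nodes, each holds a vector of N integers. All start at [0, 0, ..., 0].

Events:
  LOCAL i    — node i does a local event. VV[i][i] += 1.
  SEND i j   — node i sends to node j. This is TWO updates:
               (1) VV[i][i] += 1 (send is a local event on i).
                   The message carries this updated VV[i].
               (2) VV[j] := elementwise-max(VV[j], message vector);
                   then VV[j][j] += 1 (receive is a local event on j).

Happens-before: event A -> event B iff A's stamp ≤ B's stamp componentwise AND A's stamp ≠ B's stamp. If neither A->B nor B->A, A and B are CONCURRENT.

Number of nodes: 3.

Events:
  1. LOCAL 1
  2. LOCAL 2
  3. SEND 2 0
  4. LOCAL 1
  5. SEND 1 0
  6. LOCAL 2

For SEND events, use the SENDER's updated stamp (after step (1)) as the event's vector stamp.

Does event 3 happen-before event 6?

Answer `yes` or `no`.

Initial: VV[0]=[0, 0, 0]
Initial: VV[1]=[0, 0, 0]
Initial: VV[2]=[0, 0, 0]
Event 1: LOCAL 1: VV[1][1]++ -> VV[1]=[0, 1, 0]
Event 2: LOCAL 2: VV[2][2]++ -> VV[2]=[0, 0, 1]
Event 3: SEND 2->0: VV[2][2]++ -> VV[2]=[0, 0, 2], msg_vec=[0, 0, 2]; VV[0]=max(VV[0],msg_vec) then VV[0][0]++ -> VV[0]=[1, 0, 2]
Event 4: LOCAL 1: VV[1][1]++ -> VV[1]=[0, 2, 0]
Event 5: SEND 1->0: VV[1][1]++ -> VV[1]=[0, 3, 0], msg_vec=[0, 3, 0]; VV[0]=max(VV[0],msg_vec) then VV[0][0]++ -> VV[0]=[2, 3, 2]
Event 6: LOCAL 2: VV[2][2]++ -> VV[2]=[0, 0, 3]
Event 3 stamp: [0, 0, 2]
Event 6 stamp: [0, 0, 3]
[0, 0, 2] <= [0, 0, 3]? True. Equal? False. Happens-before: True

Answer: yes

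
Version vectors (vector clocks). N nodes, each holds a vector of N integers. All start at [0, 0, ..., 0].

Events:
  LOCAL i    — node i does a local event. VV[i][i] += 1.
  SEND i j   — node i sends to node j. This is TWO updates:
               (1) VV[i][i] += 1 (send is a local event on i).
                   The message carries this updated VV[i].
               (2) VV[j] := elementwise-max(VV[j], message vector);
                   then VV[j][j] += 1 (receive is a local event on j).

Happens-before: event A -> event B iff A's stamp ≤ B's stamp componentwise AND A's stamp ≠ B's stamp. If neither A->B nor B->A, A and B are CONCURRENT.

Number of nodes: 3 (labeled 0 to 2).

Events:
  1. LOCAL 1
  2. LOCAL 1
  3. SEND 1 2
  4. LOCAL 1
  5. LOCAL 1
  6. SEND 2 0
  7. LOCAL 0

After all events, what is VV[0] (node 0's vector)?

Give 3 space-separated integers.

Answer: 2 3 2

Derivation:
Initial: VV[0]=[0, 0, 0]
Initial: VV[1]=[0, 0, 0]
Initial: VV[2]=[0, 0, 0]
Event 1: LOCAL 1: VV[1][1]++ -> VV[1]=[0, 1, 0]
Event 2: LOCAL 1: VV[1][1]++ -> VV[1]=[0, 2, 0]
Event 3: SEND 1->2: VV[1][1]++ -> VV[1]=[0, 3, 0], msg_vec=[0, 3, 0]; VV[2]=max(VV[2],msg_vec) then VV[2][2]++ -> VV[2]=[0, 3, 1]
Event 4: LOCAL 1: VV[1][1]++ -> VV[1]=[0, 4, 0]
Event 5: LOCAL 1: VV[1][1]++ -> VV[1]=[0, 5, 0]
Event 6: SEND 2->0: VV[2][2]++ -> VV[2]=[0, 3, 2], msg_vec=[0, 3, 2]; VV[0]=max(VV[0],msg_vec) then VV[0][0]++ -> VV[0]=[1, 3, 2]
Event 7: LOCAL 0: VV[0][0]++ -> VV[0]=[2, 3, 2]
Final vectors: VV[0]=[2, 3, 2]; VV[1]=[0, 5, 0]; VV[2]=[0, 3, 2]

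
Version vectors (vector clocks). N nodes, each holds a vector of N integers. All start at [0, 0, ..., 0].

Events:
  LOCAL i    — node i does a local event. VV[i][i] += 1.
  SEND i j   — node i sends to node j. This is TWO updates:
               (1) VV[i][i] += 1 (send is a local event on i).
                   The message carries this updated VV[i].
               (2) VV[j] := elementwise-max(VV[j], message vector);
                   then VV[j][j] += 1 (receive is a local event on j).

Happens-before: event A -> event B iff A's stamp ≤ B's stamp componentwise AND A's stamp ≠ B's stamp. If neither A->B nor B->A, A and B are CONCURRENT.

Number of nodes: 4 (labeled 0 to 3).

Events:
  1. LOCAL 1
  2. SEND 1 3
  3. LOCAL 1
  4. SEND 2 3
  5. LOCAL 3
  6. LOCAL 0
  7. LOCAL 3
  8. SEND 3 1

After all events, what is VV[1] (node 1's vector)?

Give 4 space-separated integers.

Answer: 0 4 1 5

Derivation:
Initial: VV[0]=[0, 0, 0, 0]
Initial: VV[1]=[0, 0, 0, 0]
Initial: VV[2]=[0, 0, 0, 0]
Initial: VV[3]=[0, 0, 0, 0]
Event 1: LOCAL 1: VV[1][1]++ -> VV[1]=[0, 1, 0, 0]
Event 2: SEND 1->3: VV[1][1]++ -> VV[1]=[0, 2, 0, 0], msg_vec=[0, 2, 0, 0]; VV[3]=max(VV[3],msg_vec) then VV[3][3]++ -> VV[3]=[0, 2, 0, 1]
Event 3: LOCAL 1: VV[1][1]++ -> VV[1]=[0, 3, 0, 0]
Event 4: SEND 2->3: VV[2][2]++ -> VV[2]=[0, 0, 1, 0], msg_vec=[0, 0, 1, 0]; VV[3]=max(VV[3],msg_vec) then VV[3][3]++ -> VV[3]=[0, 2, 1, 2]
Event 5: LOCAL 3: VV[3][3]++ -> VV[3]=[0, 2, 1, 3]
Event 6: LOCAL 0: VV[0][0]++ -> VV[0]=[1, 0, 0, 0]
Event 7: LOCAL 3: VV[3][3]++ -> VV[3]=[0, 2, 1, 4]
Event 8: SEND 3->1: VV[3][3]++ -> VV[3]=[0, 2, 1, 5], msg_vec=[0, 2, 1, 5]; VV[1]=max(VV[1],msg_vec) then VV[1][1]++ -> VV[1]=[0, 4, 1, 5]
Final vectors: VV[0]=[1, 0, 0, 0]; VV[1]=[0, 4, 1, 5]; VV[2]=[0, 0, 1, 0]; VV[3]=[0, 2, 1, 5]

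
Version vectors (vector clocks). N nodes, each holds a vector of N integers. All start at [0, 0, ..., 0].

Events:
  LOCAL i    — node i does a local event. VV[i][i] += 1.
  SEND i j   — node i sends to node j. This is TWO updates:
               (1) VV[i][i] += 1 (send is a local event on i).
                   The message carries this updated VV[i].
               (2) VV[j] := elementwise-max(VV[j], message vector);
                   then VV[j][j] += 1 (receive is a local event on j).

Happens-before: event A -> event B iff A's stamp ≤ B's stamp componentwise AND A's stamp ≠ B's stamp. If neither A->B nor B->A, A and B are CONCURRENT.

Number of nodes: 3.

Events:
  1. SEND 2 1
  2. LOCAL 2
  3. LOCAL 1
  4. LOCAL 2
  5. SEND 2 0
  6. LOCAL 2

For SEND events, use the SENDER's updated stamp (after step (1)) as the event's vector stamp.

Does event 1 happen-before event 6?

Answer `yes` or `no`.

Answer: yes

Derivation:
Initial: VV[0]=[0, 0, 0]
Initial: VV[1]=[0, 0, 0]
Initial: VV[2]=[0, 0, 0]
Event 1: SEND 2->1: VV[2][2]++ -> VV[2]=[0, 0, 1], msg_vec=[0, 0, 1]; VV[1]=max(VV[1],msg_vec) then VV[1][1]++ -> VV[1]=[0, 1, 1]
Event 2: LOCAL 2: VV[2][2]++ -> VV[2]=[0, 0, 2]
Event 3: LOCAL 1: VV[1][1]++ -> VV[1]=[0, 2, 1]
Event 4: LOCAL 2: VV[2][2]++ -> VV[2]=[0, 0, 3]
Event 5: SEND 2->0: VV[2][2]++ -> VV[2]=[0, 0, 4], msg_vec=[0, 0, 4]; VV[0]=max(VV[0],msg_vec) then VV[0][0]++ -> VV[0]=[1, 0, 4]
Event 6: LOCAL 2: VV[2][2]++ -> VV[2]=[0, 0, 5]
Event 1 stamp: [0, 0, 1]
Event 6 stamp: [0, 0, 5]
[0, 0, 1] <= [0, 0, 5]? True. Equal? False. Happens-before: True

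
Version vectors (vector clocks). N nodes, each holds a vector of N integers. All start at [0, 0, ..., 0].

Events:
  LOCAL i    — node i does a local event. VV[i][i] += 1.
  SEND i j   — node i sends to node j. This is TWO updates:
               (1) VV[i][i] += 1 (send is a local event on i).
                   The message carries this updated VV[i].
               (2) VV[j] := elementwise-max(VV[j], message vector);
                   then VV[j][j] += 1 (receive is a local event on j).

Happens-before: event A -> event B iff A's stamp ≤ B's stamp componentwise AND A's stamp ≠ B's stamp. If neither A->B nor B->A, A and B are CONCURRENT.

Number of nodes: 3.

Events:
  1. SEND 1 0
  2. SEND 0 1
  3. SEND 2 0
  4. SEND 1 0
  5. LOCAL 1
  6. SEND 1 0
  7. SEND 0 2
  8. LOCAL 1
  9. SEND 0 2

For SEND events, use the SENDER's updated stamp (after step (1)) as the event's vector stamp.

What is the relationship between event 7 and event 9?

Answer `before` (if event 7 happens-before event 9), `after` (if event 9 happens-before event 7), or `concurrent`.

Answer: before

Derivation:
Initial: VV[0]=[0, 0, 0]
Initial: VV[1]=[0, 0, 0]
Initial: VV[2]=[0, 0, 0]
Event 1: SEND 1->0: VV[1][1]++ -> VV[1]=[0, 1, 0], msg_vec=[0, 1, 0]; VV[0]=max(VV[0],msg_vec) then VV[0][0]++ -> VV[0]=[1, 1, 0]
Event 2: SEND 0->1: VV[0][0]++ -> VV[0]=[2, 1, 0], msg_vec=[2, 1, 0]; VV[1]=max(VV[1],msg_vec) then VV[1][1]++ -> VV[1]=[2, 2, 0]
Event 3: SEND 2->0: VV[2][2]++ -> VV[2]=[0, 0, 1], msg_vec=[0, 0, 1]; VV[0]=max(VV[0],msg_vec) then VV[0][0]++ -> VV[0]=[3, 1, 1]
Event 4: SEND 1->0: VV[1][1]++ -> VV[1]=[2, 3, 0], msg_vec=[2, 3, 0]; VV[0]=max(VV[0],msg_vec) then VV[0][0]++ -> VV[0]=[4, 3, 1]
Event 5: LOCAL 1: VV[1][1]++ -> VV[1]=[2, 4, 0]
Event 6: SEND 1->0: VV[1][1]++ -> VV[1]=[2, 5, 0], msg_vec=[2, 5, 0]; VV[0]=max(VV[0],msg_vec) then VV[0][0]++ -> VV[0]=[5, 5, 1]
Event 7: SEND 0->2: VV[0][0]++ -> VV[0]=[6, 5, 1], msg_vec=[6, 5, 1]; VV[2]=max(VV[2],msg_vec) then VV[2][2]++ -> VV[2]=[6, 5, 2]
Event 8: LOCAL 1: VV[1][1]++ -> VV[1]=[2, 6, 0]
Event 9: SEND 0->2: VV[0][0]++ -> VV[0]=[7, 5, 1], msg_vec=[7, 5, 1]; VV[2]=max(VV[2],msg_vec) then VV[2][2]++ -> VV[2]=[7, 5, 3]
Event 7 stamp: [6, 5, 1]
Event 9 stamp: [7, 5, 1]
[6, 5, 1] <= [7, 5, 1]? True
[7, 5, 1] <= [6, 5, 1]? False
Relation: before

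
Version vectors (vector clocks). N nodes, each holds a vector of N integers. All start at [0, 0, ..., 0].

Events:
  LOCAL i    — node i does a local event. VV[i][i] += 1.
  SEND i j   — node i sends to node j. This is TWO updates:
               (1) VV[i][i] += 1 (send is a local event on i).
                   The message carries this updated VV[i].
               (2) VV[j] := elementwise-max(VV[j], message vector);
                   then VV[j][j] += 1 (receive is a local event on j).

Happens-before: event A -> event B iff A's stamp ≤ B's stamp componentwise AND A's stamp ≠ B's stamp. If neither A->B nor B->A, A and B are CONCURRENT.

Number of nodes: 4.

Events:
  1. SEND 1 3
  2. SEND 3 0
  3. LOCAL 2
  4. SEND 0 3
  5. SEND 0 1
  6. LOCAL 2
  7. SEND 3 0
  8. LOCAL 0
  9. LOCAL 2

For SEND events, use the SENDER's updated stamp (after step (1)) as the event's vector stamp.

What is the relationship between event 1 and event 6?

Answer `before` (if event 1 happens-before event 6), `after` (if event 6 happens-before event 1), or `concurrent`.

Initial: VV[0]=[0, 0, 0, 0]
Initial: VV[1]=[0, 0, 0, 0]
Initial: VV[2]=[0, 0, 0, 0]
Initial: VV[3]=[0, 0, 0, 0]
Event 1: SEND 1->3: VV[1][1]++ -> VV[1]=[0, 1, 0, 0], msg_vec=[0, 1, 0, 0]; VV[3]=max(VV[3],msg_vec) then VV[3][3]++ -> VV[3]=[0, 1, 0, 1]
Event 2: SEND 3->0: VV[3][3]++ -> VV[3]=[0, 1, 0, 2], msg_vec=[0, 1, 0, 2]; VV[0]=max(VV[0],msg_vec) then VV[0][0]++ -> VV[0]=[1, 1, 0, 2]
Event 3: LOCAL 2: VV[2][2]++ -> VV[2]=[0, 0, 1, 0]
Event 4: SEND 0->3: VV[0][0]++ -> VV[0]=[2, 1, 0, 2], msg_vec=[2, 1, 0, 2]; VV[3]=max(VV[3],msg_vec) then VV[3][3]++ -> VV[3]=[2, 1, 0, 3]
Event 5: SEND 0->1: VV[0][0]++ -> VV[0]=[3, 1, 0, 2], msg_vec=[3, 1, 0, 2]; VV[1]=max(VV[1],msg_vec) then VV[1][1]++ -> VV[1]=[3, 2, 0, 2]
Event 6: LOCAL 2: VV[2][2]++ -> VV[2]=[0, 0, 2, 0]
Event 7: SEND 3->0: VV[3][3]++ -> VV[3]=[2, 1, 0, 4], msg_vec=[2, 1, 0, 4]; VV[0]=max(VV[0],msg_vec) then VV[0][0]++ -> VV[0]=[4, 1, 0, 4]
Event 8: LOCAL 0: VV[0][0]++ -> VV[0]=[5, 1, 0, 4]
Event 9: LOCAL 2: VV[2][2]++ -> VV[2]=[0, 0, 3, 0]
Event 1 stamp: [0, 1, 0, 0]
Event 6 stamp: [0, 0, 2, 0]
[0, 1, 0, 0] <= [0, 0, 2, 0]? False
[0, 0, 2, 0] <= [0, 1, 0, 0]? False
Relation: concurrent

Answer: concurrent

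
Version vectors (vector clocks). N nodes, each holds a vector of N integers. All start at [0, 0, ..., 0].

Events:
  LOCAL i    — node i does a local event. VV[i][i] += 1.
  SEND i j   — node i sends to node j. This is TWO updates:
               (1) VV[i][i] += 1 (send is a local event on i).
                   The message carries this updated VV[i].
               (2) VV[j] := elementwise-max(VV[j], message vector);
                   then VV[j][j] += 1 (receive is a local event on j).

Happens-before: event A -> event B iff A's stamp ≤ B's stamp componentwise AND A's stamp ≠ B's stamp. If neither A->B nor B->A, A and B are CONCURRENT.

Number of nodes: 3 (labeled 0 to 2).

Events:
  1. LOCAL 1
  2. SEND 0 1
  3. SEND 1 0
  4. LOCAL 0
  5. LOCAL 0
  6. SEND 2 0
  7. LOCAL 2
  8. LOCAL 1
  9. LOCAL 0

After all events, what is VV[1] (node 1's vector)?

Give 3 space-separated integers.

Initial: VV[0]=[0, 0, 0]
Initial: VV[1]=[0, 0, 0]
Initial: VV[2]=[0, 0, 0]
Event 1: LOCAL 1: VV[1][1]++ -> VV[1]=[0, 1, 0]
Event 2: SEND 0->1: VV[0][0]++ -> VV[0]=[1, 0, 0], msg_vec=[1, 0, 0]; VV[1]=max(VV[1],msg_vec) then VV[1][1]++ -> VV[1]=[1, 2, 0]
Event 3: SEND 1->0: VV[1][1]++ -> VV[1]=[1, 3, 0], msg_vec=[1, 3, 0]; VV[0]=max(VV[0],msg_vec) then VV[0][0]++ -> VV[0]=[2, 3, 0]
Event 4: LOCAL 0: VV[0][0]++ -> VV[0]=[3, 3, 0]
Event 5: LOCAL 0: VV[0][0]++ -> VV[0]=[4, 3, 0]
Event 6: SEND 2->0: VV[2][2]++ -> VV[2]=[0, 0, 1], msg_vec=[0, 0, 1]; VV[0]=max(VV[0],msg_vec) then VV[0][0]++ -> VV[0]=[5, 3, 1]
Event 7: LOCAL 2: VV[2][2]++ -> VV[2]=[0, 0, 2]
Event 8: LOCAL 1: VV[1][1]++ -> VV[1]=[1, 4, 0]
Event 9: LOCAL 0: VV[0][0]++ -> VV[0]=[6, 3, 1]
Final vectors: VV[0]=[6, 3, 1]; VV[1]=[1, 4, 0]; VV[2]=[0, 0, 2]

Answer: 1 4 0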